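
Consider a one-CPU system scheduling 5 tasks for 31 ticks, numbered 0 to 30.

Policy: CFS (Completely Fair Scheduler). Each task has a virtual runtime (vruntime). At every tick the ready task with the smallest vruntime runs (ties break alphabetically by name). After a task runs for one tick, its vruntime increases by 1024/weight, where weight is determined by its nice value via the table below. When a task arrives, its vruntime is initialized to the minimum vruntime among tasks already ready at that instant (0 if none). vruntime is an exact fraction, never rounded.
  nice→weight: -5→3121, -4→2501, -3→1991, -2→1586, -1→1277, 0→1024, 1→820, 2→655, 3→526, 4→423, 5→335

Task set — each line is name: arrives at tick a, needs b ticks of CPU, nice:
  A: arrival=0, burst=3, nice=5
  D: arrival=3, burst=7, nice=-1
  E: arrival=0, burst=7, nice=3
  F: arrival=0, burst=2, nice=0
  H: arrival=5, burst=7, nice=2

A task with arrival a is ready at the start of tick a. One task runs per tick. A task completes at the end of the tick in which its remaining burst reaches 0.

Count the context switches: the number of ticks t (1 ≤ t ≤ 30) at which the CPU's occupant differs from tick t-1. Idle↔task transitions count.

t=0: vr[A=0 E=0 F=0] → run A
t=1: vr[A=1024/335 E=0 F=0] → run E
t=2: vr[A=1024/335 E=512/263 F=0] → run F
t=3: vr[A=1024/335 D=1 E=512/263 F=1] → run D
t=4: vr[A=1024/335 D=2301/1277 E=512/263 F=1] → run F
t=5: vr[A=1024/335 D=2301/1277 E=512/263 H=2301/1277] → run D
t=6: vr[A=1024/335 D=3325/1277 E=512/263 H=2301/1277] → run H
t=7: vr[A=1024/335 D=3325/1277 E=512/263 H=2814803/836435] → run E
t=8: vr[A=1024/335 D=3325/1277 E=1024/263 H=2814803/836435] → run D
t=9: vr[A=1024/335 D=4349/1277 E=1024/263 H=2814803/836435] → run A
t=10: vr[A=2048/335 D=4349/1277 E=1024/263 H=2814803/836435] → run H
t=11: vr[A=2048/335 D=4349/1277 E=1024/263 H=4122451/836435] → run D
t=12: vr[A=2048/335 D=5373/1277 E=1024/263 H=4122451/836435] → run E
t=13: vr[A=2048/335 D=5373/1277 E=1536/263 H=4122451/836435] → run D
t=14: vr[A=2048/335 D=6397/1277 E=1536/263 H=4122451/836435] → run H
t=15: vr[A=2048/335 D=6397/1277 E=1536/263 H=5430099/836435] → run D
t=16: vr[A=2048/335 D=7421/1277 E=1536/263 H=5430099/836435] → run D
t=17: vr[A=2048/335 E=1536/263 H=5430099/836435] → run E
t=18: vr[A=2048/335 E=2048/263 H=5430099/836435] → run A
t=19: vr[E=2048/263 H=5430099/836435] → run H
t=20: vr[E=2048/263 H=6737747/836435] → run E
t=21: vr[E=2560/263 H=6737747/836435] → run H
t=22: vr[E=2560/263 H=1609079/167287] → run H
t=23: vr[E=2560/263 H=9353043/836435] → run E
t=24: vr[E=3072/263 H=9353043/836435] → run H
t=25: vr[E=3072/263] → run E
t=26: (idle)
t=27: (idle)
t=28: (idle)
t=29: (idle)
t=30: (idle)

context switches = 24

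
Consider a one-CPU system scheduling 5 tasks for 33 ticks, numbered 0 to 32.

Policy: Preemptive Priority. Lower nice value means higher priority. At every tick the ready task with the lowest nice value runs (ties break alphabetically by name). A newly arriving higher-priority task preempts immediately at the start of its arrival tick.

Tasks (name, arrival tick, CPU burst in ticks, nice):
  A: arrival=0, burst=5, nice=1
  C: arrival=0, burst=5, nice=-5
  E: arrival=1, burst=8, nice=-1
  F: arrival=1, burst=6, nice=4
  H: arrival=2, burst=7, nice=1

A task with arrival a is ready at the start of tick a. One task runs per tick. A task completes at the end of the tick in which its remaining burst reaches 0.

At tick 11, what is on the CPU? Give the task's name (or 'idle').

t=0: ready={A,C} → run C
t=1: ready={A,C,E,F} → run C
t=2: ready={A,C,E,F,H} → run C
t=3: ready={A,C,E,F,H} → run C
t=4: ready={A,C,E,F,H} → run C
t=5: ready={A,E,F,H} → run E
t=6: ready={A,E,F,H} → run E
t=7: ready={A,E,F,H} → run E
t=8: ready={A,E,F,H} → run E
t=9: ready={A,E,F,H} → run E
t=10: ready={A,E,F,H} → run E
t=11: ready={A,E,F,H} → run E
t=12: ready={A,E,F,H} → run E
t=13: ready={A,F,H} → run A
t=14: ready={A,F,H} → run A
t=15: ready={A,F,H} → run A
t=16: ready={A,F,H} → run A
t=17: ready={A,F,H} → run A
t=18: ready={F,H} → run H
t=19: ready={F,H} → run H
t=20: ready={F,H} → run H
t=21: ready={F,H} → run H
t=22: ready={F,H} → run H
t=23: ready={F,H} → run H
t=24: ready={F,H} → run H
t=25: ready={F} → run F
t=26: ready={F} → run F
t=27: ready={F} → run F
t=28: ready={F} → run F
t=29: ready={F} → run F
t=30: ready={F} → run F
t=31: (idle)
t=32: (idle)

running at tick 11 = E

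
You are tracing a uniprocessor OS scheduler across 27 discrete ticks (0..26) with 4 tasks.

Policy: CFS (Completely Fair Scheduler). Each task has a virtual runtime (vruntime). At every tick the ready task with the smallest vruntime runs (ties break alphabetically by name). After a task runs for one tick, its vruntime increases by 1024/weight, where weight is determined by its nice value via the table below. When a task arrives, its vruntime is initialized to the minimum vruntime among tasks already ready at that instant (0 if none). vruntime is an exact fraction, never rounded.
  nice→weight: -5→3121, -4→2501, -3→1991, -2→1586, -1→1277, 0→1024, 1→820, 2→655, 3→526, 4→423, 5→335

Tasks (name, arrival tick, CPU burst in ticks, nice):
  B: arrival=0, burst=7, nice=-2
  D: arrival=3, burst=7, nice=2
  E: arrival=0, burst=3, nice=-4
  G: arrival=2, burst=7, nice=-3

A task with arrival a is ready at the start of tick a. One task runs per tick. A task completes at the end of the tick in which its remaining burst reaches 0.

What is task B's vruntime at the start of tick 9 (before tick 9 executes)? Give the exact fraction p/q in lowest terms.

vruntime(B, start of tick 9) = 1536/793

t=0: vr[B=0 E=0] → run B
t=1: vr[B=512/793 E=0] → run E
t=2: vr[B=512/793 E=1024/2501 G=1024/2501] → run E
t=3: vr[B=512/793 D=1024/2501 E=2048/2501 G=1024/2501] → run D
t=4: vr[B=512/793 D=3231744/1638155 E=2048/2501 G=1024/2501] → run G
t=5: vr[B=512/793 D=3231744/1638155 E=2048/2501 G=4599808/4979491] → run B
t=6: vr[B=1024/793 D=3231744/1638155 E=2048/2501 G=4599808/4979491] → run E
t=7: vr[B=1024/793 D=3231744/1638155 G=4599808/4979491] → run G
t=8: vr[B=1024/793 D=3231744/1638155 G=7160832/4979491] → run B
t=9: vr[B=1536/793 D=3231744/1638155 G=7160832/4979491] → run G
t=10: vr[B=1536/793 D=3231744/1638155 G=9721856/4979491] → run B
t=11: vr[B=2048/793 D=3231744/1638155 G=9721856/4979491] → run G
t=12: vr[B=2048/793 D=3231744/1638155 G=12282880/4979491] → run D
t=13: vr[B=2048/793 D=5792768/1638155 G=12282880/4979491] → run G
t=14: vr[B=2048/793 D=5792768/1638155 G=14843904/4979491] → run B
t=15: vr[B=2560/793 D=5792768/1638155 G=14843904/4979491] → run G
t=16: vr[B=2560/793 D=5792768/1638155 G=17404928/4979491] → run B
t=17: vr[B=3072/793 D=5792768/1638155 G=17404928/4979491] → run G
t=18: vr[B=3072/793 D=5792768/1638155] → run D
t=19: vr[B=3072/793 D=8353792/1638155] → run B
t=20: vr[D=8353792/1638155] → run D
t=21: vr[D=10914816/1638155] → run D
t=22: vr[D=2695168/327631] → run D
t=23: vr[D=16036864/1638155] → run D
t=24: (idle)
t=25: (idle)
t=26: (idle)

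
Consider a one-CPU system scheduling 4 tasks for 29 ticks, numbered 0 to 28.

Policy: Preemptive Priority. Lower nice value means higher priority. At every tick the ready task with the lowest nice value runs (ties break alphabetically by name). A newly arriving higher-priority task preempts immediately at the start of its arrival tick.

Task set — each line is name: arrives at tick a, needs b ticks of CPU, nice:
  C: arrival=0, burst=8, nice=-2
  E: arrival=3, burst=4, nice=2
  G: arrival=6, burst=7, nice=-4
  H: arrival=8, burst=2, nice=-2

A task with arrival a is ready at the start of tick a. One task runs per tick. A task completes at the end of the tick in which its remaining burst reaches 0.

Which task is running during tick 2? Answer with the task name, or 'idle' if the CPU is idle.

t=0: ready={C} → run C
t=1: ready={C} → run C
t=2: ready={C} → run C
t=3: ready={C,E} → run C
t=4: ready={C,E} → run C
t=5: ready={C,E} → run C
t=6: ready={C,E,G} → run G
t=7: ready={C,E,G} → run G
t=8: ready={C,E,G,H} → run G
t=9: ready={C,E,G,H} → run G
t=10: ready={C,E,G,H} → run G
t=11: ready={C,E,G,H} → run G
t=12: ready={C,E,G,H} → run G
t=13: ready={C,E,H} → run C
t=14: ready={C,E,H} → run C
t=15: ready={E,H} → run H
t=16: ready={E,H} → run H
t=17: ready={E} → run E
t=18: ready={E} → run E
t=19: ready={E} → run E
t=20: ready={E} → run E
t=21: (idle)
t=22: (idle)
t=23: (idle)
t=24: (idle)
t=25: (idle)
t=26: (idle)
t=27: (idle)
t=28: (idle)

running at tick 2 = C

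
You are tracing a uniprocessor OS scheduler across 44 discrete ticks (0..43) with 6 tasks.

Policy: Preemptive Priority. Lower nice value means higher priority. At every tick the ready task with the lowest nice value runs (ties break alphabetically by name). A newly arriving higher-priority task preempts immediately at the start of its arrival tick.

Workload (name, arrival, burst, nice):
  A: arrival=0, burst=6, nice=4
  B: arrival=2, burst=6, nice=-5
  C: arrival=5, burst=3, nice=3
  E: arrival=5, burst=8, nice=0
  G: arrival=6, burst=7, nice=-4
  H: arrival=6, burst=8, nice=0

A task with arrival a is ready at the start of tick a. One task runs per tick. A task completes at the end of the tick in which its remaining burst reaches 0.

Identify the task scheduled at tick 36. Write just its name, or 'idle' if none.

t=0: ready={A} → run A
t=1: ready={A} → run A
t=2: ready={A,B} → run B
t=3: ready={A,B} → run B
t=4: ready={A,B} → run B
t=5: ready={A,B,C,E} → run B
t=6: ready={A,B,C,E,G,H} → run B
t=7: ready={A,B,C,E,G,H} → run B
t=8: ready={A,C,E,G,H} → run G
t=9: ready={A,C,E,G,H} → run G
t=10: ready={A,C,E,G,H} → run G
t=11: ready={A,C,E,G,H} → run G
t=12: ready={A,C,E,G,H} → run G
t=13: ready={A,C,E,G,H} → run G
t=14: ready={A,C,E,G,H} → run G
t=15: ready={A,C,E,H} → run E
t=16: ready={A,C,E,H} → run E
t=17: ready={A,C,E,H} → run E
t=18: ready={A,C,E,H} → run E
t=19: ready={A,C,E,H} → run E
t=20: ready={A,C,E,H} → run E
t=21: ready={A,C,E,H} → run E
t=22: ready={A,C,E,H} → run E
t=23: ready={A,C,H} → run H
t=24: ready={A,C,H} → run H
t=25: ready={A,C,H} → run H
t=26: ready={A,C,H} → run H
t=27: ready={A,C,H} → run H
t=28: ready={A,C,H} → run H
t=29: ready={A,C,H} → run H
t=30: ready={A,C,H} → run H
t=31: ready={A,C} → run C
t=32: ready={A,C} → run C
t=33: ready={A,C} → run C
t=34: ready={A} → run A
t=35: ready={A} → run A
t=36: ready={A} → run A
t=37: ready={A} → run A
t=38: (idle)
t=39: (idle)
t=40: (idle)
t=41: (idle)
t=42: (idle)
t=43: (idle)

running at tick 36 = A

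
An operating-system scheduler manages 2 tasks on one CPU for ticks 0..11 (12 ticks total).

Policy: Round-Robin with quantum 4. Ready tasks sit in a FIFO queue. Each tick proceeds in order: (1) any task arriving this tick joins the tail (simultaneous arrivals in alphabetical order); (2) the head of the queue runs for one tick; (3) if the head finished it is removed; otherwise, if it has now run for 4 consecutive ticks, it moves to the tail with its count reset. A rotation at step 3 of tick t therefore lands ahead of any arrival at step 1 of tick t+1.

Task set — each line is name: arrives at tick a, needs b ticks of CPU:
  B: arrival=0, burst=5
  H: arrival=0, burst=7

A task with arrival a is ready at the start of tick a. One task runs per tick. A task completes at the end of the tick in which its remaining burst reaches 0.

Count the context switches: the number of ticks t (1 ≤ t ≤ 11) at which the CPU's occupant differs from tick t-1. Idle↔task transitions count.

t=0: queue=[B,H] q_used=0 → run B
t=1: queue=[B,H] q_used=1 → run B
t=2: queue=[B,H] q_used=2 → run B
t=3: queue=[B,H] q_used=3 → run B
t=4: queue=[H,B] q_used=0 → run H
t=5: queue=[H,B] q_used=1 → run H
t=6: queue=[H,B] q_used=2 → run H
t=7: queue=[H,B] q_used=3 → run H
t=8: queue=[B,H] q_used=0 → run B
t=9: queue=[H] q_used=0 → run H
t=10: queue=[H] q_used=1 → run H
t=11: queue=[H] q_used=2 → run H

context switches = 3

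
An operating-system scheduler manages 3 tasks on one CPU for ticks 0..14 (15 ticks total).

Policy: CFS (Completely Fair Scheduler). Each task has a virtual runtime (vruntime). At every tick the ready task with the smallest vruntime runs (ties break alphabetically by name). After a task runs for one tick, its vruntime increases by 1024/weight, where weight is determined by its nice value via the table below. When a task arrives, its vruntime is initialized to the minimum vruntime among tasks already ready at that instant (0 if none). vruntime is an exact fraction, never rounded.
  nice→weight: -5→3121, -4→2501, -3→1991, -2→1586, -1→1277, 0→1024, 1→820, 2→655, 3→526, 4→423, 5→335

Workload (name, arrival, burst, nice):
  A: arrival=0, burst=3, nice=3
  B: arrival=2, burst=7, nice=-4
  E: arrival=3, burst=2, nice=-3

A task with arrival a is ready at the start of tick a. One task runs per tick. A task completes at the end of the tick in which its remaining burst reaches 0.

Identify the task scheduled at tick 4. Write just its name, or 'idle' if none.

t=0: vr[A=0] → run A
t=1: vr[A=512/263] → run A
t=2: vr[A=1024/263 B=1024/263] → run A
t=3: vr[B=1024/263 E=1024/263] → run B
t=4: vr[B=2830336/657763 E=1024/263] → run E
t=5: vr[B=2830336/657763 E=2308096/523633] → run B
t=6: vr[B=3099648/657763 E=2308096/523633] → run E
t=7: vr[B=3099648/657763] → run B
t=8: vr[B=3368960/657763] → run B
t=9: vr[B=3638272/657763] → run B
t=10: vr[B=3907584/657763] → run B
t=11: vr[B=4176896/657763] → run B
t=12: (idle)
t=13: (idle)
t=14: (idle)

running at tick 4 = E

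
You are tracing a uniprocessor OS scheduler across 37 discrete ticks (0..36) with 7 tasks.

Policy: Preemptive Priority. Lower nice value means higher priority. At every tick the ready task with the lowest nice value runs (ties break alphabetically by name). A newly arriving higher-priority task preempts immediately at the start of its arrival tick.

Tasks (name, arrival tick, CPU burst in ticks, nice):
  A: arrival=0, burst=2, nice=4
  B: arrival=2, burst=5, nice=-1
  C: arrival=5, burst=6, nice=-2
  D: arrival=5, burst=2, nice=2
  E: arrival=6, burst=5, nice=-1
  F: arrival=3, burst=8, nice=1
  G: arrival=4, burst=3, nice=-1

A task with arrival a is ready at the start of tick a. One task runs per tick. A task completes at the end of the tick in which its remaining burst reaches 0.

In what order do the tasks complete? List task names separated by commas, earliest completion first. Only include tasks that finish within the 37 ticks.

completion order = A, C, B, E, G, F, D

t=0: ready={A} → run A
t=1: ready={A} → run A
t=2: ready={B} → run B
t=3: ready={B,F} → run B
t=4: ready={B,F,G} → run B
t=5: ready={B,C,D,F,G} → run C
t=6: ready={B,C,D,E,F,G} → run C
t=7: ready={B,C,D,E,F,G} → run C
t=8: ready={B,C,D,E,F,G} → run C
t=9: ready={B,C,D,E,F,G} → run C
t=10: ready={B,C,D,E,F,G} → run C
t=11: ready={B,D,E,F,G} → run B
t=12: ready={B,D,E,F,G} → run B
t=13: ready={D,E,F,G} → run E
t=14: ready={D,E,F,G} → run E
t=15: ready={D,E,F,G} → run E
t=16: ready={D,E,F,G} → run E
t=17: ready={D,E,F,G} → run E
t=18: ready={D,F,G} → run G
t=19: ready={D,F,G} → run G
t=20: ready={D,F,G} → run G
t=21: ready={D,F} → run F
t=22: ready={D,F} → run F
t=23: ready={D,F} → run F
t=24: ready={D,F} → run F
t=25: ready={D,F} → run F
t=26: ready={D,F} → run F
t=27: ready={D,F} → run F
t=28: ready={D,F} → run F
t=29: ready={D} → run D
t=30: ready={D} → run D
t=31: (idle)
t=32: (idle)
t=33: (idle)
t=34: (idle)
t=35: (idle)
t=36: (idle)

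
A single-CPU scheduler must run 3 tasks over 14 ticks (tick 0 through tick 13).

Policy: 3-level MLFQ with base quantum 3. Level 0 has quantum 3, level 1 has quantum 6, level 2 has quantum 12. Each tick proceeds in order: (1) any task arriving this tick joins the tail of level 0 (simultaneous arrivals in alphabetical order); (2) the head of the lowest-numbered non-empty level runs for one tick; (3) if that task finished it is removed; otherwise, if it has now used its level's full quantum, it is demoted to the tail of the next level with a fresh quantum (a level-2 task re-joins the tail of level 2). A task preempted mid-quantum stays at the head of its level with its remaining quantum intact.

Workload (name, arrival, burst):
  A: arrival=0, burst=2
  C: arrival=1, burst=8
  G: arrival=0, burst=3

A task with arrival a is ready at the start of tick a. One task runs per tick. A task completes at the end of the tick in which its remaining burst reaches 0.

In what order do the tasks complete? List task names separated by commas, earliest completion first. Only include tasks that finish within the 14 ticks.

t=0: L0/L1/L2 = AG/-/- → run A
t=1: L0/L1/L2 = AGC/-/- → run A
t=2: L0/L1/L2 = GC/-/- → run G
t=3: L0/L1/L2 = GC/-/- → run G
t=4: L0/L1/L2 = GC/-/- → run G
t=5: L0/L1/L2 = C/-/- → run C
t=6: L0/L1/L2 = C/-/- → run C
t=7: L0/L1/L2 = C/-/- → run C
t=8: L0/L1/L2 = -/C/- → run C
t=9: L0/L1/L2 = -/C/- → run C
t=10: L0/L1/L2 = -/C/- → run C
t=11: L0/L1/L2 = -/C/- → run C
t=12: L0/L1/L2 = -/C/- → run C
t=13: (idle)

completion order = A, G, C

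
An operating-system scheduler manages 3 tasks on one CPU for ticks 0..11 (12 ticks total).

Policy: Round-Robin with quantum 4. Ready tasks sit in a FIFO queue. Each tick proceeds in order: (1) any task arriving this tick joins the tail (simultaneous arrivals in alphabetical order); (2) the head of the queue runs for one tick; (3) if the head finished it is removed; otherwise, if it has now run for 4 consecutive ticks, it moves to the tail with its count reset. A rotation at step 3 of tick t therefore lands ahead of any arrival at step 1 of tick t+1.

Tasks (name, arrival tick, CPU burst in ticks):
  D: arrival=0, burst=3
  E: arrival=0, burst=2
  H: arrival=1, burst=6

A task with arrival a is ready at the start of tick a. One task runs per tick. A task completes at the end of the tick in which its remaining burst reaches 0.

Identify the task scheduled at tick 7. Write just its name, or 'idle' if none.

t=0: queue=[D,E] q_used=0 → run D
t=1: queue=[D,E,H] q_used=1 → run D
t=2: queue=[D,E,H] q_used=2 → run D
t=3: queue=[E,H] q_used=0 → run E
t=4: queue=[E,H] q_used=1 → run E
t=5: queue=[H] q_used=0 → run H
t=6: queue=[H] q_used=1 → run H
t=7: queue=[H] q_used=2 → run H
t=8: queue=[H] q_used=3 → run H
t=9: queue=[H] q_used=0 → run H
t=10: queue=[H] q_used=1 → run H
t=11: (idle)

running at tick 7 = H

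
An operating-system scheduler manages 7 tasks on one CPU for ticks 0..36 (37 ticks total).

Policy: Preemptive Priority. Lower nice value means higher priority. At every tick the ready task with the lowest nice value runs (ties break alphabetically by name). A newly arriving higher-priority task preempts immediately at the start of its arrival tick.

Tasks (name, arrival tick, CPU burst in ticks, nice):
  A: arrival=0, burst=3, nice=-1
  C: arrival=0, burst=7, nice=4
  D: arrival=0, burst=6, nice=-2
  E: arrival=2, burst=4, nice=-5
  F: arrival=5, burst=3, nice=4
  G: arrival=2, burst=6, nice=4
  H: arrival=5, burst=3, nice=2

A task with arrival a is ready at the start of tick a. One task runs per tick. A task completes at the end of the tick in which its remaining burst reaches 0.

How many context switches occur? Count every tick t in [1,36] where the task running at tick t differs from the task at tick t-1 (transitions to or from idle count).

t=0: ready={A,C,D} → run D
t=1: ready={A,C,D} → run D
t=2: ready={A,C,D,E,G} → run E
t=3: ready={A,C,D,E,G} → run E
t=4: ready={A,C,D,E,G} → run E
t=5: ready={A,C,D,E,F,G,H} → run E
t=6: ready={A,C,D,F,G,H} → run D
t=7: ready={A,C,D,F,G,H} → run D
t=8: ready={A,C,D,F,G,H} → run D
t=9: ready={A,C,D,F,G,H} → run D
t=10: ready={A,C,F,G,H} → run A
t=11: ready={A,C,F,G,H} → run A
t=12: ready={A,C,F,G,H} → run A
t=13: ready={C,F,G,H} → run H
t=14: ready={C,F,G,H} → run H
t=15: ready={C,F,G,H} → run H
t=16: ready={C,F,G} → run C
t=17: ready={C,F,G} → run C
t=18: ready={C,F,G} → run C
t=19: ready={C,F,G} → run C
t=20: ready={C,F,G} → run C
t=21: ready={C,F,G} → run C
t=22: ready={C,F,G} → run C
t=23: ready={F,G} → run F
t=24: ready={F,G} → run F
t=25: ready={F,G} → run F
t=26: ready={G} → run G
t=27: ready={G} → run G
t=28: ready={G} → run G
t=29: ready={G} → run G
t=30: ready={G} → run G
t=31: ready={G} → run G
t=32: (idle)
t=33: (idle)
t=34: (idle)
t=35: (idle)
t=36: (idle)

context switches = 8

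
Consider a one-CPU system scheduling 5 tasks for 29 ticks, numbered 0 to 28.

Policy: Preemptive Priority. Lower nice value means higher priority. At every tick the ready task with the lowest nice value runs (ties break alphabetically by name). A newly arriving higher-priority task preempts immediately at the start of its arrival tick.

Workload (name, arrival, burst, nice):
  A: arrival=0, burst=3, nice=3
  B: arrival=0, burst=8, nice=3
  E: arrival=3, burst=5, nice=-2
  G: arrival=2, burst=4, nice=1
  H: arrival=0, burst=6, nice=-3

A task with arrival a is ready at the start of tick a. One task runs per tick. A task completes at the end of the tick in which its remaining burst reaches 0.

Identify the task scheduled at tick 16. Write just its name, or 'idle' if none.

running at tick 16 = A

t=0: ready={A,B,H} → run H
t=1: ready={A,B,H} → run H
t=2: ready={A,B,G,H} → run H
t=3: ready={A,B,E,G,H} → run H
t=4: ready={A,B,E,G,H} → run H
t=5: ready={A,B,E,G,H} → run H
t=6: ready={A,B,E,G} → run E
t=7: ready={A,B,E,G} → run E
t=8: ready={A,B,E,G} → run E
t=9: ready={A,B,E,G} → run E
t=10: ready={A,B,E,G} → run E
t=11: ready={A,B,G} → run G
t=12: ready={A,B,G} → run G
t=13: ready={A,B,G} → run G
t=14: ready={A,B,G} → run G
t=15: ready={A,B} → run A
t=16: ready={A,B} → run A
t=17: ready={A,B} → run A
t=18: ready={B} → run B
t=19: ready={B} → run B
t=20: ready={B} → run B
t=21: ready={B} → run B
t=22: ready={B} → run B
t=23: ready={B} → run B
t=24: ready={B} → run B
t=25: ready={B} → run B
t=26: (idle)
t=27: (idle)
t=28: (idle)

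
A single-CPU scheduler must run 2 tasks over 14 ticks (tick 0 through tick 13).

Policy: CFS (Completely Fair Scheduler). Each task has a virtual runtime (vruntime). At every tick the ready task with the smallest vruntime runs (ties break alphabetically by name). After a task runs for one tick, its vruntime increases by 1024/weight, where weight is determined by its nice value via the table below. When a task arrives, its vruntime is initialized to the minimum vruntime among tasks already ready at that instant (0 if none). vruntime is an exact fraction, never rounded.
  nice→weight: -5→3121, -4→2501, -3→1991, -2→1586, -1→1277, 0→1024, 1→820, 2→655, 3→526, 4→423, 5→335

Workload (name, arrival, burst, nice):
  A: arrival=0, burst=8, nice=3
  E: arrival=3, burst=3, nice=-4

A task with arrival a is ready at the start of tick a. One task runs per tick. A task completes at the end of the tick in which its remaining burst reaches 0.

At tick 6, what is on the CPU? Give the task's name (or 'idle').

t=0: vr[A=0] → run A
t=1: vr[A=512/263] → run A
t=2: vr[A=1024/263] → run A
t=3: vr[A=1536/263 E=1536/263] → run A
t=4: vr[A=2048/263 E=1536/263] → run E
t=5: vr[A=2048/263 E=4110848/657763] → run E
t=6: vr[A=2048/263 E=4380160/657763] → run E
t=7: vr[A=2048/263] → run A
t=8: vr[A=2560/263] → run A
t=9: vr[A=3072/263] → run A
t=10: vr[A=3584/263] → run A
t=11: (idle)
t=12: (idle)
t=13: (idle)

running at tick 6 = E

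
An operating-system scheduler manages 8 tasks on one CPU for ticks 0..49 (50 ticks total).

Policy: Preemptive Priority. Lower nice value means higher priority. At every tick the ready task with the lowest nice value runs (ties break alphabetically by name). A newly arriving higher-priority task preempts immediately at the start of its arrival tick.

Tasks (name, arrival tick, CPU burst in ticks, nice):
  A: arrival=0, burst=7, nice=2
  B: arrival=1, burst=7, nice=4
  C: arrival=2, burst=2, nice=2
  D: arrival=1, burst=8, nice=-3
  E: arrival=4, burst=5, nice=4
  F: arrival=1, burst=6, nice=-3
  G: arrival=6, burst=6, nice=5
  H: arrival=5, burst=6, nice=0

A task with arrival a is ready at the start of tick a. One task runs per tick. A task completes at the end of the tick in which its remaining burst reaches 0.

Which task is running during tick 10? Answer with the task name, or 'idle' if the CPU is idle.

running at tick 10 = F

t=0: ready={A} → run A
t=1: ready={A,B,D,F} → run D
t=2: ready={A,B,C,D,F} → run D
t=3: ready={A,B,C,D,F} → run D
t=4: ready={A,B,C,D,E,F} → run D
t=5: ready={A,B,C,D,E,F,H} → run D
t=6: ready={A,B,C,D,E,F,G,H} → run D
t=7: ready={A,B,C,D,E,F,G,H} → run D
t=8: ready={A,B,C,D,E,F,G,H} → run D
t=9: ready={A,B,C,E,F,G,H} → run F
t=10: ready={A,B,C,E,F,G,H} → run F
t=11: ready={A,B,C,E,F,G,H} → run F
t=12: ready={A,B,C,E,F,G,H} → run F
t=13: ready={A,B,C,E,F,G,H} → run F
t=14: ready={A,B,C,E,F,G,H} → run F
t=15: ready={A,B,C,E,G,H} → run H
t=16: ready={A,B,C,E,G,H} → run H
t=17: ready={A,B,C,E,G,H} → run H
t=18: ready={A,B,C,E,G,H} → run H
t=19: ready={A,B,C,E,G,H} → run H
t=20: ready={A,B,C,E,G,H} → run H
t=21: ready={A,B,C,E,G} → run A
t=22: ready={A,B,C,E,G} → run A
t=23: ready={A,B,C,E,G} → run A
t=24: ready={A,B,C,E,G} → run A
t=25: ready={A,B,C,E,G} → run A
t=26: ready={A,B,C,E,G} → run A
t=27: ready={B,C,E,G} → run C
t=28: ready={B,C,E,G} → run C
t=29: ready={B,E,G} → run B
t=30: ready={B,E,G} → run B
t=31: ready={B,E,G} → run B
t=32: ready={B,E,G} → run B
t=33: ready={B,E,G} → run B
t=34: ready={B,E,G} → run B
t=35: ready={B,E,G} → run B
t=36: ready={E,G} → run E
t=37: ready={E,G} → run E
t=38: ready={E,G} → run E
t=39: ready={E,G} → run E
t=40: ready={E,G} → run E
t=41: ready={G} → run G
t=42: ready={G} → run G
t=43: ready={G} → run G
t=44: ready={G} → run G
t=45: ready={G} → run G
t=46: ready={G} → run G
t=47: (idle)
t=48: (idle)
t=49: (idle)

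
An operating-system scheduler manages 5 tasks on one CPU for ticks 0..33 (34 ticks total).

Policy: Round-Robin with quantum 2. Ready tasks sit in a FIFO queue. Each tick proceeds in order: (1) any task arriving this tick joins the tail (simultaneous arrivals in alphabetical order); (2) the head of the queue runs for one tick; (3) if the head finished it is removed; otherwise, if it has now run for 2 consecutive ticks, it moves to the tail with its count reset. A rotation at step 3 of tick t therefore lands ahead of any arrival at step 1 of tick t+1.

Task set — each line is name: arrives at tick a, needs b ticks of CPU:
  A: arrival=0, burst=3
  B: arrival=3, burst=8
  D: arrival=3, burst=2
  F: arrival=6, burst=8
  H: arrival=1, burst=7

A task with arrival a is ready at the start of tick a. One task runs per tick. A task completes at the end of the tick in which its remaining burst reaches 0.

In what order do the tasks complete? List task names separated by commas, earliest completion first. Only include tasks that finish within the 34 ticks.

t=0: queue=[A] q_used=0 → run A
t=1: queue=[A,H] q_used=1 → run A
t=2: queue=[H,A] q_used=0 → run H
t=3: queue=[H,A,B,D] q_used=1 → run H
t=4: queue=[A,B,D,H] q_used=0 → run A
t=5: queue=[B,D,H] q_used=0 → run B
t=6: queue=[B,D,H,F] q_used=1 → run B
t=7: queue=[D,H,F,B] q_used=0 → run D
t=8: queue=[D,H,F,B] q_used=1 → run D
t=9: queue=[H,F,B] q_used=0 → run H
t=10: queue=[H,F,B] q_used=1 → run H
t=11: queue=[F,B,H] q_used=0 → run F
t=12: queue=[F,B,H] q_used=1 → run F
t=13: queue=[B,H,F] q_used=0 → run B
t=14: queue=[B,H,F] q_used=1 → run B
t=15: queue=[H,F,B] q_used=0 → run H
t=16: queue=[H,F,B] q_used=1 → run H
t=17: queue=[F,B,H] q_used=0 → run F
t=18: queue=[F,B,H] q_used=1 → run F
t=19: queue=[B,H,F] q_used=0 → run B
t=20: queue=[B,H,F] q_used=1 → run B
t=21: queue=[H,F,B] q_used=0 → run H
t=22: queue=[F,B] q_used=0 → run F
t=23: queue=[F,B] q_used=1 → run F
t=24: queue=[B,F] q_used=0 → run B
t=25: queue=[B,F] q_used=1 → run B
t=26: queue=[F] q_used=0 → run F
t=27: queue=[F] q_used=1 → run F
t=28: (idle)
t=29: (idle)
t=30: (idle)
t=31: (idle)
t=32: (idle)
t=33: (idle)

completion order = A, D, H, B, F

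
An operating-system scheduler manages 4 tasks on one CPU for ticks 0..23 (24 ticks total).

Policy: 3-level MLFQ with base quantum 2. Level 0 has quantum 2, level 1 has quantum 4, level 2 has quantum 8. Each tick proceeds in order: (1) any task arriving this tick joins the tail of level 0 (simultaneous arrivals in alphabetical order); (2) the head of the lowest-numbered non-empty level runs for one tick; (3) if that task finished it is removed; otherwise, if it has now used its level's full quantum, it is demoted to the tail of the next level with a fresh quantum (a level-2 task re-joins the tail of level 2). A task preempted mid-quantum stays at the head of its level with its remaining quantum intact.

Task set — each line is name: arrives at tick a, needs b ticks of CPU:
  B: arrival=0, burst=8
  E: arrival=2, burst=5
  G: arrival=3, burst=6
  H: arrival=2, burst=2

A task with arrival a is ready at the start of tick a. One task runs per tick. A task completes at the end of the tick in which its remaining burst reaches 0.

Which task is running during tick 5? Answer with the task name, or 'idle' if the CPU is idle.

t=0: L0/L1/L2 = B/-/- → run B
t=1: L0/L1/L2 = B/-/- → run B
t=2: L0/L1/L2 = EH/B/- → run E
t=3: L0/L1/L2 = EHG/B/- → run E
t=4: L0/L1/L2 = HG/BE/- → run H
t=5: L0/L1/L2 = HG/BE/- → run H
t=6: L0/L1/L2 = G/BE/- → run G
t=7: L0/L1/L2 = G/BE/- → run G
t=8: L0/L1/L2 = -/BEG/- → run B
t=9: L0/L1/L2 = -/BEG/- → run B
t=10: L0/L1/L2 = -/BEG/- → run B
t=11: L0/L1/L2 = -/BEG/- → run B
t=12: L0/L1/L2 = -/EG/B → run E
t=13: L0/L1/L2 = -/EG/B → run E
t=14: L0/L1/L2 = -/EG/B → run E
t=15: L0/L1/L2 = -/G/B → run G
t=16: L0/L1/L2 = -/G/B → run G
t=17: L0/L1/L2 = -/G/B → run G
t=18: L0/L1/L2 = -/G/B → run G
t=19: L0/L1/L2 = -/-/B → run B
t=20: L0/L1/L2 = -/-/B → run B
t=21: (idle)
t=22: (idle)
t=23: (idle)

running at tick 5 = H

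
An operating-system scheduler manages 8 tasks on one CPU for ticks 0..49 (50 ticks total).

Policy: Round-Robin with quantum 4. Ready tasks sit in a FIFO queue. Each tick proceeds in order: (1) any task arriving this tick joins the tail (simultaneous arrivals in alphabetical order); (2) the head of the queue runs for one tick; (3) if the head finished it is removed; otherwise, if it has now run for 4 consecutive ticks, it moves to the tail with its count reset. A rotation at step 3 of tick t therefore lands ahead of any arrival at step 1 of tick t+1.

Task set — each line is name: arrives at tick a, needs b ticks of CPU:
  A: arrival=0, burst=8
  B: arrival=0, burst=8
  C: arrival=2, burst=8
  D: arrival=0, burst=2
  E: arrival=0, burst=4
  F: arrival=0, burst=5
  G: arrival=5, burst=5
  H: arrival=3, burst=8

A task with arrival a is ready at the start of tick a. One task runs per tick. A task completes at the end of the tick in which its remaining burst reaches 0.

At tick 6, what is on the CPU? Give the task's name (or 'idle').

t=0: queue=[A,B,D,E,F] q_used=0 → run A
t=1: queue=[A,B,D,E,F] q_used=1 → run A
t=2: queue=[A,B,D,E,F,C] q_used=2 → run A
t=3: queue=[A,B,D,E,F,C,H] q_used=3 → run A
t=4: queue=[B,D,E,F,C,H,A] q_used=0 → run B
t=5: queue=[B,D,E,F,C,H,A,G] q_used=1 → run B
t=6: queue=[B,D,E,F,C,H,A,G] q_used=2 → run B
t=7: queue=[B,D,E,F,C,H,A,G] q_used=3 → run B
t=8: queue=[D,E,F,C,H,A,G,B] q_used=0 → run D
t=9: queue=[D,E,F,C,H,A,G,B] q_used=1 → run D
t=10: queue=[E,F,C,H,A,G,B] q_used=0 → run E
t=11: queue=[E,F,C,H,A,G,B] q_used=1 → run E
t=12: queue=[E,F,C,H,A,G,B] q_used=2 → run E
t=13: queue=[E,F,C,H,A,G,B] q_used=3 → run E
t=14: queue=[F,C,H,A,G,B] q_used=0 → run F
t=15: queue=[F,C,H,A,G,B] q_used=1 → run F
t=16: queue=[F,C,H,A,G,B] q_used=2 → run F
t=17: queue=[F,C,H,A,G,B] q_used=3 → run F
t=18: queue=[C,H,A,G,B,F] q_used=0 → run C
t=19: queue=[C,H,A,G,B,F] q_used=1 → run C
t=20: queue=[C,H,A,G,B,F] q_used=2 → run C
t=21: queue=[C,H,A,G,B,F] q_used=3 → run C
t=22: queue=[H,A,G,B,F,C] q_used=0 → run H
t=23: queue=[H,A,G,B,F,C] q_used=1 → run H
t=24: queue=[H,A,G,B,F,C] q_used=2 → run H
t=25: queue=[H,A,G,B,F,C] q_used=3 → run H
t=26: queue=[A,G,B,F,C,H] q_used=0 → run A
t=27: queue=[A,G,B,F,C,H] q_used=1 → run A
t=28: queue=[A,G,B,F,C,H] q_used=2 → run A
t=29: queue=[A,G,B,F,C,H] q_used=3 → run A
t=30: queue=[G,B,F,C,H] q_used=0 → run G
t=31: queue=[G,B,F,C,H] q_used=1 → run G
t=32: queue=[G,B,F,C,H] q_used=2 → run G
t=33: queue=[G,B,F,C,H] q_used=3 → run G
t=34: queue=[B,F,C,H,G] q_used=0 → run B
t=35: queue=[B,F,C,H,G] q_used=1 → run B
t=36: queue=[B,F,C,H,G] q_used=2 → run B
t=37: queue=[B,F,C,H,G] q_used=3 → run B
t=38: queue=[F,C,H,G] q_used=0 → run F
t=39: queue=[C,H,G] q_used=0 → run C
t=40: queue=[C,H,G] q_used=1 → run C
t=41: queue=[C,H,G] q_used=2 → run C
t=42: queue=[C,H,G] q_used=3 → run C
t=43: queue=[H,G] q_used=0 → run H
t=44: queue=[H,G] q_used=1 → run H
t=45: queue=[H,G] q_used=2 → run H
t=46: queue=[H,G] q_used=3 → run H
t=47: queue=[G] q_used=0 → run G
t=48: (idle)
t=49: (idle)

running at tick 6 = B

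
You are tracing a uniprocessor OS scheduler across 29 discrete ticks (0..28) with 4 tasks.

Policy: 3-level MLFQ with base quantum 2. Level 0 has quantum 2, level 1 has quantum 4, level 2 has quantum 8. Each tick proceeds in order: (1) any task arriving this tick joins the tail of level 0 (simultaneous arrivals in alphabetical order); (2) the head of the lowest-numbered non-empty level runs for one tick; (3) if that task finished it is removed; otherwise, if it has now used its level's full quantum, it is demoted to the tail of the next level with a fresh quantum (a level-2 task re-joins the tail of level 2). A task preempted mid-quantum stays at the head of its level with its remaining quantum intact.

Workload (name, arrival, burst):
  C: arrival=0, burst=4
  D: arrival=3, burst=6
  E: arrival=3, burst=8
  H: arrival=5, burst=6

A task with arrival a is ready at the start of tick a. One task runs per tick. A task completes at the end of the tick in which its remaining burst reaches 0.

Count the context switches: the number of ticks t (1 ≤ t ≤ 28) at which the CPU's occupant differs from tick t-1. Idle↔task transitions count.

t=0: L0/L1/L2 = C/-/- → run C
t=1: L0/L1/L2 = C/-/- → run C
t=2: L0/L1/L2 = -/C/- → run C
t=3: L0/L1/L2 = DE/C/- → run D
t=4: L0/L1/L2 = DE/C/- → run D
t=5: L0/L1/L2 = EH/CD/- → run E
t=6: L0/L1/L2 = EH/CD/- → run E
t=7: L0/L1/L2 = H/CDE/- → run H
t=8: L0/L1/L2 = H/CDE/- → run H
t=9: L0/L1/L2 = -/CDEH/- → run C
t=10: L0/L1/L2 = -/DEH/- → run D
t=11: L0/L1/L2 = -/DEH/- → run D
t=12: L0/L1/L2 = -/DEH/- → run D
t=13: L0/L1/L2 = -/DEH/- → run D
t=14: L0/L1/L2 = -/EH/- → run E
t=15: L0/L1/L2 = -/EH/- → run E
t=16: L0/L1/L2 = -/EH/- → run E
t=17: L0/L1/L2 = -/EH/- → run E
t=18: L0/L1/L2 = -/H/E → run H
t=19: L0/L1/L2 = -/H/E → run H
t=20: L0/L1/L2 = -/H/E → run H
t=21: L0/L1/L2 = -/H/E → run H
t=22: L0/L1/L2 = -/-/E → run E
t=23: L0/L1/L2 = -/-/E → run E
t=24: (idle)
t=25: (idle)
t=26: (idle)
t=27: (idle)
t=28: (idle)

context switches = 9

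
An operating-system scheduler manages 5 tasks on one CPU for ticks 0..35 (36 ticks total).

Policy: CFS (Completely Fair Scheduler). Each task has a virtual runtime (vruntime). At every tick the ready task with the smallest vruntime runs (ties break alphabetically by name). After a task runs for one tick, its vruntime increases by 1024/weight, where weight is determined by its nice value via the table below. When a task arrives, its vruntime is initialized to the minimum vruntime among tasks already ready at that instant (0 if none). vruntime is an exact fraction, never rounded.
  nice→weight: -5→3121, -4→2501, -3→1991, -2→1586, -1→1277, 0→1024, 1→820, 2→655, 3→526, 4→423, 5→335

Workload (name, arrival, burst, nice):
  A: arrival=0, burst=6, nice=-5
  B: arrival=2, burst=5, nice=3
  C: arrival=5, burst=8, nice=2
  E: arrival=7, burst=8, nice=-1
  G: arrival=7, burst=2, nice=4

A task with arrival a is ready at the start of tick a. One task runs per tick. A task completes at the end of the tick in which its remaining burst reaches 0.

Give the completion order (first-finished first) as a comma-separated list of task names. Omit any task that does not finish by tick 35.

completion order = A, G, E, B, C

t=0: vr[A=0] → run A
t=1: vr[A=1024/3121] → run A
t=2: vr[A=2048/3121 B=2048/3121] → run A
t=3: vr[A=3072/3121 B=2048/3121] → run B
t=4: vr[A=3072/3121 B=2136576/820823] → run A
t=5: vr[A=4096/3121 B=2136576/820823 C=4096/3121] → run A
t=6: vr[A=5120/3121 B=2136576/820823 C=4096/3121] → run C
t=7: vr[A=5120/3121 B=2136576/820823 C=5878784/2044255 E=5120/3121 G=5120/3121] → run A
t=8: vr[B=2136576/820823 C=5878784/2044255 E=5120/3121 G=5120/3121] → run E
t=9: vr[B=2136576/820823 C=5878784/2044255 E=9734144/3985517 G=5120/3121] → run G
t=10: vr[B=2136576/820823 C=5878784/2044255 E=9734144/3985517 G=5361664/1320183] → run E
t=11: vr[B=2136576/820823 C=5878784/2044255 E=12930048/3985517 G=5361664/1320183] → run B
t=12: vr[B=3734528/820823 C=5878784/2044255 E=12930048/3985517 G=5361664/1320183] → run C
t=13: vr[B=3734528/820823 C=9074688/2044255 E=12930048/3985517 G=5361664/1320183] → run E
t=14: vr[B=3734528/820823 C=9074688/2044255 E=16125952/3985517 G=5361664/1320183] → run E
t=15: vr[B=3734528/820823 C=9074688/2044255 E=19321856/3985517 G=5361664/1320183] → run G
t=16: vr[B=3734528/820823 C=9074688/2044255 E=19321856/3985517] → run C
t=17: vr[B=3734528/820823 C=12270592/2044255 E=19321856/3985517] → run B
t=18: vr[B=5332480/820823 C=12270592/2044255 E=19321856/3985517] → run E
t=19: vr[B=5332480/820823 C=12270592/2044255 E=22517760/3985517] → run E
t=20: vr[B=5332480/820823 C=12270592/2044255 E=25713664/3985517] → run C
t=21: vr[B=5332480/820823 C=15466496/2044255 E=25713664/3985517] → run E
t=22: vr[B=5332480/820823 C=15466496/2044255 E=28909568/3985517] → run B
t=23: vr[B=6930432/820823 C=15466496/2044255 E=28909568/3985517] → run E
t=24: vr[B=6930432/820823 C=15466496/2044255] → run C
t=25: vr[B=6930432/820823 C=3732480/408851] → run B
t=26: vr[C=3732480/408851] → run C
t=27: vr[C=21858304/2044255] → run C
t=28: vr[C=25054208/2044255] → run C
t=29: (idle)
t=30: (idle)
t=31: (idle)
t=32: (idle)
t=33: (idle)
t=34: (idle)
t=35: (idle)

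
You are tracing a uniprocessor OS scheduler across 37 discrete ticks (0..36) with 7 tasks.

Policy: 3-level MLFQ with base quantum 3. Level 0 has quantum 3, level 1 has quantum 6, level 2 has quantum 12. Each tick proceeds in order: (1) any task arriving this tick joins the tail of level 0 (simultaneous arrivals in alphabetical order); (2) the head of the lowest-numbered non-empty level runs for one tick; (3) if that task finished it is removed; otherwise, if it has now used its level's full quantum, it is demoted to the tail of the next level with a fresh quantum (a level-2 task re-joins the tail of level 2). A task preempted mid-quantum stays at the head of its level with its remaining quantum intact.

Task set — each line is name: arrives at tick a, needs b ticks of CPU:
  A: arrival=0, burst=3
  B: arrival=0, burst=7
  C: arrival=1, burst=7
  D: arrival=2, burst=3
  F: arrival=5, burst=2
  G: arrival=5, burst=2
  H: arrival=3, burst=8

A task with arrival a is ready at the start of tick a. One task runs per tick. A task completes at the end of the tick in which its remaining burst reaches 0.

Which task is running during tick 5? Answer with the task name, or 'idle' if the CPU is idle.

t=0: L0/L1/L2 = AB/-/- → run A
t=1: L0/L1/L2 = ABC/-/- → run A
t=2: L0/L1/L2 = ABCD/-/- → run A
t=3: L0/L1/L2 = BCDH/-/- → run B
t=4: L0/L1/L2 = BCDH/-/- → run B
t=5: L0/L1/L2 = BCDHFG/-/- → run B
t=6: L0/L1/L2 = CDHFG/B/- → run C
t=7: L0/L1/L2 = CDHFG/B/- → run C
t=8: L0/L1/L2 = CDHFG/B/- → run C
t=9: L0/L1/L2 = DHFG/BC/- → run D
t=10: L0/L1/L2 = DHFG/BC/- → run D
t=11: L0/L1/L2 = DHFG/BC/- → run D
t=12: L0/L1/L2 = HFG/BC/- → run H
t=13: L0/L1/L2 = HFG/BC/- → run H
t=14: L0/L1/L2 = HFG/BC/- → run H
t=15: L0/L1/L2 = FG/BCH/- → run F
t=16: L0/L1/L2 = FG/BCH/- → run F
t=17: L0/L1/L2 = G/BCH/- → run G
t=18: L0/L1/L2 = G/BCH/- → run G
t=19: L0/L1/L2 = -/BCH/- → run B
t=20: L0/L1/L2 = -/BCH/- → run B
t=21: L0/L1/L2 = -/BCH/- → run B
t=22: L0/L1/L2 = -/BCH/- → run B
t=23: L0/L1/L2 = -/CH/- → run C
t=24: L0/L1/L2 = -/CH/- → run C
t=25: L0/L1/L2 = -/CH/- → run C
t=26: L0/L1/L2 = -/CH/- → run C
t=27: L0/L1/L2 = -/H/- → run H
t=28: L0/L1/L2 = -/H/- → run H
t=29: L0/L1/L2 = -/H/- → run H
t=30: L0/L1/L2 = -/H/- → run H
t=31: L0/L1/L2 = -/H/- → run H
t=32: (idle)
t=33: (idle)
t=34: (idle)
t=35: (idle)
t=36: (idle)

running at tick 5 = B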